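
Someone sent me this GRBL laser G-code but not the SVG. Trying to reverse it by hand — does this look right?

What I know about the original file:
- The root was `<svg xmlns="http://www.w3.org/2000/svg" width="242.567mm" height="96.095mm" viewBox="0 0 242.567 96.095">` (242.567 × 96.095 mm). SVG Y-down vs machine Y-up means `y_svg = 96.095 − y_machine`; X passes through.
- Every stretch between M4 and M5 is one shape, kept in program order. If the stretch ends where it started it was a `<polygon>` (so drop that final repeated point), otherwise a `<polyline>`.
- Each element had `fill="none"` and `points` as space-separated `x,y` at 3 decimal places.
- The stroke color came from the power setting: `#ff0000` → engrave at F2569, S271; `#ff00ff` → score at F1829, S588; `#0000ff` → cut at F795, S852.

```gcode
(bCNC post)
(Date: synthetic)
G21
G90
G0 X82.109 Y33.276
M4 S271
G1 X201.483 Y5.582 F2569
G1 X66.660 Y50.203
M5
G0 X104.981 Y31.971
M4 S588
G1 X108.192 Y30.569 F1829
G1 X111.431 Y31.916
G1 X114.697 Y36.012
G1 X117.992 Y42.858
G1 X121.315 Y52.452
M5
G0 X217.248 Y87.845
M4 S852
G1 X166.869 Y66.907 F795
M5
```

<svg xmlns="http://www.w3.org/2000/svg" width="242.567mm" height="96.095mm" viewBox="0 0 242.567 96.095">
  <polyline points="82.109,62.819 201.483,90.513 66.660,45.892" fill="none" stroke="#ff0000"/>
  <polyline points="104.981,64.124 108.192,65.526 111.431,64.179 114.697,60.083 117.992,53.237 121.315,43.643" fill="none" stroke="#ff00ff"/>
  <polyline points="217.248,8.250 166.869,29.188" fill="none" stroke="#0000ff"/>
</svg>

Each laser-on run becomes one SVG element. Flip Y back into SVG space with y_svg = 96.095 − y_machine.

Run 1: S271 ⇒ engrave layer `#ff0000`. The run is open, so emit a `<polyline>` with points (Y-flipped): 82.109,62.819 201.483,90.513 66.660,45.892.

Run 2: S588 ⇒ score layer `#ff00ff`. The run is open, so emit a `<polyline>` with points (Y-flipped): 104.981,64.124 108.192,65.526 111.431,64.179 114.697,60.083 117.992,53.237 121.315,43.643.

Run 3: power S852 maps to stroke `#0000ff` (cut). The run is open, so emit a `<polyline>` with points (Y-flipped): 217.248,8.250 166.869,29.188.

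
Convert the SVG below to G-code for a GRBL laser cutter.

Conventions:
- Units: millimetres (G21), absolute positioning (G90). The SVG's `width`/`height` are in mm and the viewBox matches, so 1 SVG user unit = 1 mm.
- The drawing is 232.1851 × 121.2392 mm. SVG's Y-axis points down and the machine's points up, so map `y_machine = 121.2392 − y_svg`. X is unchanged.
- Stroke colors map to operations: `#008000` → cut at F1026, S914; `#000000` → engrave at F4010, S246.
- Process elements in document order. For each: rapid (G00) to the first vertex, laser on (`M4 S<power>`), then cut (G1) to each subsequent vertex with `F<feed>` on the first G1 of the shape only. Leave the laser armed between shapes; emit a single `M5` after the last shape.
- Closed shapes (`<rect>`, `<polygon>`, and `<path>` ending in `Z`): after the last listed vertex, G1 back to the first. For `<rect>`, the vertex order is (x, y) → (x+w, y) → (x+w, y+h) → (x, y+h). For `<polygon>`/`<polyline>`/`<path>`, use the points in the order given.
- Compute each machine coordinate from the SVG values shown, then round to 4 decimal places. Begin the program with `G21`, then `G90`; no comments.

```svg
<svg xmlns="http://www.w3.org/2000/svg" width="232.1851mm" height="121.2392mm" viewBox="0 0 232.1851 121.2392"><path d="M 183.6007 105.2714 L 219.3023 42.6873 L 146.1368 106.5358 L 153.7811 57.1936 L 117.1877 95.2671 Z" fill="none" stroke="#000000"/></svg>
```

G21
G90
G00 X183.6007 Y15.9678
M4 S246
G1 X219.3023 Y78.5519 F4010
G1 X146.1368 Y14.7034
G1 X153.7811 Y64.0456
G1 X117.1877 Y25.9721
G1 X183.6007 Y15.9678
M5

Since the viewBox matches the mm dimensions, user units are millimetres directly. The only transform is the Y-flip y_m = 121.2392 − y_svg.

Shape 1 is a closed polygon drawn with `<path>`. Its stroke #000000 means engrave at S246, F4010. After flipping Y the toolpath is (183.6007,15.9678) → (219.3023,78.5519) → (146.1368,14.7034) → (153.7811,64.0456) → (117.1877,25.9721) → (183.6007,15.9678), returning to the start.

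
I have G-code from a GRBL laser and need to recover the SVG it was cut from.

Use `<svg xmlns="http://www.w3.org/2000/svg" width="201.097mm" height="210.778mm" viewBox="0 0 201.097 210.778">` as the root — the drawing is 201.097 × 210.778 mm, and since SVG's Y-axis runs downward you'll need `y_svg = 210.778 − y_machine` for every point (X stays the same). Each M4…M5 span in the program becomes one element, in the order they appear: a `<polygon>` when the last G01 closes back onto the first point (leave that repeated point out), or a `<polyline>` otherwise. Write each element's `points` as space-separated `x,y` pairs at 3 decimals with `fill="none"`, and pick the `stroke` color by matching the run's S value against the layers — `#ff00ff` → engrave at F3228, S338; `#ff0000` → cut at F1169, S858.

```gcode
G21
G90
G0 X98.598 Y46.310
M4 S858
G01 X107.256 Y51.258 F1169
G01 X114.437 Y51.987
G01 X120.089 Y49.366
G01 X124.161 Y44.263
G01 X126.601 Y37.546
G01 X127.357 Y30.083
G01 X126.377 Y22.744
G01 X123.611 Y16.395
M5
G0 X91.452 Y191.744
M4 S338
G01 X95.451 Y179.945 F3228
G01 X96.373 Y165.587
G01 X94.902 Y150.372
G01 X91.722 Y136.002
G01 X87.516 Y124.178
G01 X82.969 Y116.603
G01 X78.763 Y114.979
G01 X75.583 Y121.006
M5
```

y_svg = 210.778 − y_m.

[1] S858→`#ff0000` (cut); open run; points: 98.598,164.468 107.256,159.520 114.437,158.791 120.089,161.412 124.161,166.515 126.601,173.232 127.357,180.695 126.377,188.034 123.611,194.383

[2] S338→`#ff00ff` (engrave); open run; points: 91.452,19.034 95.451,30.833 96.373,45.191 94.902,60.406 91.722,74.776 87.516,86.600 82.969,94.175 78.763,95.799 75.583,89.772

<svg xmlns="http://www.w3.org/2000/svg" width="201.097mm" height="210.778mm" viewBox="0 0 201.097 210.778">
  <polyline points="98.598,164.468 107.256,159.520 114.437,158.791 120.089,161.412 124.161,166.515 126.601,173.232 127.357,180.695 126.377,188.034 123.611,194.383" fill="none" stroke="#ff0000"/>
  <polyline points="91.452,19.034 95.451,30.833 96.373,45.191 94.902,60.406 91.722,74.776 87.516,86.600 82.969,94.175 78.763,95.799 75.583,89.772" fill="none" stroke="#ff00ff"/>
</svg>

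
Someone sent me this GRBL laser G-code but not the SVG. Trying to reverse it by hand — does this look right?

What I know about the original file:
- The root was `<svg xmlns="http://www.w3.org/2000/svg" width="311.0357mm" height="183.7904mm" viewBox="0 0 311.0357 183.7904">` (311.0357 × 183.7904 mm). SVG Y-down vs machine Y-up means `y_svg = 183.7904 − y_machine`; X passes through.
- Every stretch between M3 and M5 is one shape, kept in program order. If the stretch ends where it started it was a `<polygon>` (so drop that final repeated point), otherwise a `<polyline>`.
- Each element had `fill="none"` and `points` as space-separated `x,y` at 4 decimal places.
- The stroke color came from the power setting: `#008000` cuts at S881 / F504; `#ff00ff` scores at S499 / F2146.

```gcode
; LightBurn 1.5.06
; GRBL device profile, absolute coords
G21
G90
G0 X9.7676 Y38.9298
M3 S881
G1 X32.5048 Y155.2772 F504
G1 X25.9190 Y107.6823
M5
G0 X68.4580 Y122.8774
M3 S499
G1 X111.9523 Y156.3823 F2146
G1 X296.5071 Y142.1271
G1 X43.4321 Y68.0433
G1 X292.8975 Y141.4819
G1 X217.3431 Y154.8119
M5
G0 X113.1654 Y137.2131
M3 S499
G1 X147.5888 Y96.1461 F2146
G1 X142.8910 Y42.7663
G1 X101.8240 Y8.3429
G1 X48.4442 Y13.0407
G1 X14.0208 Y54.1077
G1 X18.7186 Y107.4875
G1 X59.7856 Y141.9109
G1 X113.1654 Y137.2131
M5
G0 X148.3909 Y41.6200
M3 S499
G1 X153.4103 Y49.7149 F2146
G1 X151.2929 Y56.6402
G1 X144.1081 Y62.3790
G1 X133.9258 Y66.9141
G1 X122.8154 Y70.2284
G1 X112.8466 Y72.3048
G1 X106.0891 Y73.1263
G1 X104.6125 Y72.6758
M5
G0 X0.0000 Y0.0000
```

Each laser-on run becomes one SVG element. Flip Y back into SVG space with y_svg = 183.7904 − y_machine.

Run 1: power S881 maps to stroke `#008000` (cut). The run is open, so emit a `<polyline>` with points (Y-flipped): 9.7676,144.8606 32.5048,28.5132 25.9190,76.1081.

Run 2: S499 ⇒ score layer `#ff00ff`. The run is open, so emit a `<polyline>` with points (Y-flipped): 68.4580,60.9130 111.9523,27.4081 296.5071,41.6633 43.4321,115.7471 292.8975,42.3085 217.3431,28.9785.

Run 3: the run's S499 means `#ff00ff` (score). The run returns to its start, so emit a `<polygon>` with points (Y-flipped): 113.1654,46.5773 147.5888,87.6443 142.8910,141.0241 101.8240,175.4475 48.4442,170.7497 14.0208,129.6827 18.7186,76.3029 59.7856,41.8795.

Run 4: the run's S499 means `#ff00ff` (score). The run is open, so emit a `<polyline>` with points (Y-flipped): 148.3909,142.1704 153.4103,134.0755 151.2929,127.1502 144.1081,121.4114 133.9258,116.8763 122.8154,113.5620 112.8466,111.4856 106.0891,110.6641 104.6125,111.1146.

<svg xmlns="http://www.w3.org/2000/svg" width="311.0357mm" height="183.7904mm" viewBox="0 0 311.0357 183.7904">
  <polyline points="9.7676,144.8606 32.5048,28.5132 25.9190,76.1081" fill="none" stroke="#008000"/>
  <polyline points="68.4580,60.9130 111.9523,27.4081 296.5071,41.6633 43.4321,115.7471 292.8975,42.3085 217.3431,28.9785" fill="none" stroke="#ff00ff"/>
  <polygon points="113.1654,46.5773 147.5888,87.6443 142.8910,141.0241 101.8240,175.4475 48.4442,170.7497 14.0208,129.6827 18.7186,76.3029 59.7856,41.8795" fill="none" stroke="#ff00ff"/>
  <polyline points="148.3909,142.1704 153.4103,134.0755 151.2929,127.1502 144.1081,121.4114 133.9258,116.8763 122.8154,113.5620 112.8466,111.4856 106.0891,110.6641 104.6125,111.1146" fill="none" stroke="#ff00ff"/>
</svg>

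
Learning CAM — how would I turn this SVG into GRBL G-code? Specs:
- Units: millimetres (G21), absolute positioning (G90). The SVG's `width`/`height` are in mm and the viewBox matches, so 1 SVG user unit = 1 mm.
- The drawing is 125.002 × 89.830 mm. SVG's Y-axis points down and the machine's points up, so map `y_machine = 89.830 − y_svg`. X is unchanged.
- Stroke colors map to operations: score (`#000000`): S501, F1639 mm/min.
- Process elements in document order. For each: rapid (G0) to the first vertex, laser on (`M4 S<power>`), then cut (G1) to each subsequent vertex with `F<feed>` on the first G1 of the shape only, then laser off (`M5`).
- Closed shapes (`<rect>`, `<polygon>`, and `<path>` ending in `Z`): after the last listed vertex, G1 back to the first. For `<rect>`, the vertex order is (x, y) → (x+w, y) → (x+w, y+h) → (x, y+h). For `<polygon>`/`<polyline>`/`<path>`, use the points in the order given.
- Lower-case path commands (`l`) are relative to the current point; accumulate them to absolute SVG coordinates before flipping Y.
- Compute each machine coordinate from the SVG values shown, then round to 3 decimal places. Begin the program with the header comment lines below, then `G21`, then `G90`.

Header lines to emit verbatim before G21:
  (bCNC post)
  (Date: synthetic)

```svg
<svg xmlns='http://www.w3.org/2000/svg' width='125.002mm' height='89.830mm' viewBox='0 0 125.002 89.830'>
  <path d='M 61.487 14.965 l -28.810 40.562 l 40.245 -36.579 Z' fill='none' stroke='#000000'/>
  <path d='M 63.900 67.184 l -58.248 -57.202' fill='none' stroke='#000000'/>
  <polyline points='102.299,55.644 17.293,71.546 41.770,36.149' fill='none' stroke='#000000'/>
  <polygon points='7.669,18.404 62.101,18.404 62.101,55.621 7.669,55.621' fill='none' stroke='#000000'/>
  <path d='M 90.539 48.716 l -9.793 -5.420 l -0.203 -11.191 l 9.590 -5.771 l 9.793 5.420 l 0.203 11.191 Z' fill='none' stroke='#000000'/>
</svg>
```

(bCNC post)
(Date: synthetic)
G21
G90
G0 X61.487 Y74.865
M4 S501
G1 X32.677 Y34.303 F1639
G1 X72.922 Y70.882
G1 X61.487 Y74.865
M5
G0 X63.900 Y22.646
M4 S501
G1 X5.652 Y79.848 F1639
M5
G0 X102.299 Y34.186
M4 S501
G1 X17.293 Y18.284 F1639
G1 X41.770 Y53.681
M5
G0 X7.669 Y71.426
M4 S501
G1 X62.101 Y71.426 F1639
G1 X62.101 Y34.209
G1 X7.669 Y34.209
G1 X7.669 Y71.426
M5
G0 X90.539 Y41.114
M4 S501
G1 X80.746 Y46.534 F1639
G1 X80.543 Y57.725
G1 X90.133 Y63.496
G1 X99.926 Y58.076
G1 X100.129 Y46.885
G1 X90.539 Y41.114
M5

1 u = 1 mm; y_m = 89.830 − y.

[1] `<path>` closed polygon, #000000→score S501 F1639: (61.487,74.865) → (32.677,34.303) → (72.922,70.882) → (61.487,74.865) (closed)

[2] `<path>` line segment, #000000→score S501 F1639: (63.900,22.646) → (5.652,79.848)

[3] `<polyline>` open polyline, #000000→score S501 F1639: (102.299,34.186) → (17.293,18.284) → (41.770,53.681)

[4] `<polygon>` rectangle, #000000→score S501 F1639: (7.669,71.426) → (62.101,71.426) → (62.101,34.209) → (7.669,34.209) → (7.669,71.426) (closed)

[5] `<path>` regular polygon, #000000→score S501 F1639: (90.539,41.114) → (80.746,46.534) → (80.543,57.725) → (90.133,63.496) → (99.926,58.076) → (100.129,46.885) → (90.539,41.114) (closed)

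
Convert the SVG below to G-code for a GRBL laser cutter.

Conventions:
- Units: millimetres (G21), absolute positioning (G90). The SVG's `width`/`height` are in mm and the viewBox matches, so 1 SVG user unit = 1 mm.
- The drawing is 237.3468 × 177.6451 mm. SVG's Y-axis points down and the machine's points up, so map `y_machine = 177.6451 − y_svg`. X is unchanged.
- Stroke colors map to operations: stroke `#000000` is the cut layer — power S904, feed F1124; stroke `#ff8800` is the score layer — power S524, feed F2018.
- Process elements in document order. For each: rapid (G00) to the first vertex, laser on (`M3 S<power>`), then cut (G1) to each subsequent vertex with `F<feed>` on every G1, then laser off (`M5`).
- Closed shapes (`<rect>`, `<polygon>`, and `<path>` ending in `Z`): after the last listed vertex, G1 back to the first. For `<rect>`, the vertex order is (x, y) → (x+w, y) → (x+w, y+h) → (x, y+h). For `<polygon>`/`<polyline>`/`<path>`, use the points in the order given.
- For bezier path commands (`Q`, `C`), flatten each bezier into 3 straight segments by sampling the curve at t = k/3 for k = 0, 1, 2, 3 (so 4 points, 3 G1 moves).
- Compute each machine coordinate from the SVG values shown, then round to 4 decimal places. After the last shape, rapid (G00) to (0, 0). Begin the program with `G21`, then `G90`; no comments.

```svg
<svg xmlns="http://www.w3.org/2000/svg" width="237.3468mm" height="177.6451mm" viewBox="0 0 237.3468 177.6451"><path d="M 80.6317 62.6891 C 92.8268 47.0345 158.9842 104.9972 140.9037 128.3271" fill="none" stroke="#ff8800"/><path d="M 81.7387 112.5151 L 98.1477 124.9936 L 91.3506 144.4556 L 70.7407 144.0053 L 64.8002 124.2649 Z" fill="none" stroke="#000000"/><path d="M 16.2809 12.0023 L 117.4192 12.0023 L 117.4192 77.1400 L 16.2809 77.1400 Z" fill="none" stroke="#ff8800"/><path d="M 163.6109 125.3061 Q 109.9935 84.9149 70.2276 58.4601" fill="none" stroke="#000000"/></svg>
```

Since the viewBox matches the mm dimensions, user units are millimetres directly. The only transform is the Y-flip y_m = 177.6451 − y_svg.

Shape 1 is a cubic bezier drawn with `<path>`. Its stroke #ff8800 means score at S524, F2018. After flipping Y the toolpath is (80.6317,114.9560) → (105.6957,110.0808) → (136.0234,80.1829) → (140.9037,49.3180).

Shape 2 is a regular polygon drawn with `<path>`. Its stroke #000000 means cut at S904, F1124. After flipping Y the toolpath is (81.7387,65.1300) → (98.1477,52.6515) → (91.3506,33.1895) → (70.7407,33.6398) → (64.8002,53.3802) → (81.7387,65.1300), returning to the start.

Shape 3 is a rectangle drawn with `<path>`. Its stroke #ff8800 means score at S524, F2018. After flipping Y the toolpath is (16.2809,165.6428) → (117.4192,165.6428) → (117.4192,100.5051) → (16.2809,100.5051) → (16.2809,165.6428), returning to the start.

Shape 4 is a quadratic bezier drawn with `<path>`. Its stroke #000000 means cut at S904, F1124. After flipping Y the toolpath is (163.6109,52.3390) → (129.4050,77.7180) → (98.2773,100.0000) → (70.2276,119.1850).

G21
G90
G00 X80.6317 Y114.9560
M3 S524
G1 X105.6957 Y110.0808 F2018
G1 X136.0234 Y80.1829 F2018
G1 X140.9037 Y49.3180 F2018
M5
G00 X81.7387 Y65.1300
M3 S904
G1 X98.1477 Y52.6515 F1124
G1 X91.3506 Y33.1895 F1124
G1 X70.7407 Y33.6398 F1124
G1 X64.8002 Y53.3802 F1124
G1 X81.7387 Y65.1300 F1124
M5
G00 X16.2809 Y165.6428
M3 S524
G1 X117.4192 Y165.6428 F2018
G1 X117.4192 Y100.5051 F2018
G1 X16.2809 Y100.5051 F2018
G1 X16.2809 Y165.6428 F2018
M5
G00 X163.6109 Y52.3390
M3 S904
G1 X129.4050 Y77.7180 F1124
G1 X98.2773 Y100.0000 F1124
G1 X70.2276 Y119.1850 F1124
M5
G00 X0.0000 Y0.0000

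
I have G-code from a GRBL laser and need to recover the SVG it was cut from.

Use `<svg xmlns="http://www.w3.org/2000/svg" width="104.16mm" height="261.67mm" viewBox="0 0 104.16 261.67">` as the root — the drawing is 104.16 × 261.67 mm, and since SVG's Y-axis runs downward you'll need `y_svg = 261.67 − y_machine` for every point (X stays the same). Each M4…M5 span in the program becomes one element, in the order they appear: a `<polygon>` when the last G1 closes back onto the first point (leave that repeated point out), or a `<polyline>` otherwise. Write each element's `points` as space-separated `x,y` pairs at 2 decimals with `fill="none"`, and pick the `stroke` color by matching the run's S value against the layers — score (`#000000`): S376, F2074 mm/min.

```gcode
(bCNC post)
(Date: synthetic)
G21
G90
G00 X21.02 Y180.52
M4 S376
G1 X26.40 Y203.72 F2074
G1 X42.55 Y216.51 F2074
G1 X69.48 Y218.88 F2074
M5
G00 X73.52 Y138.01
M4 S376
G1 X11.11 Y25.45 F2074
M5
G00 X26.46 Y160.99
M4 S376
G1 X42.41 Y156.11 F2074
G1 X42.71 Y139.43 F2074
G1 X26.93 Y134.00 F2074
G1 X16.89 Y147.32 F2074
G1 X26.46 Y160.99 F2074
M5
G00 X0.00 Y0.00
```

Machine Y-up, SVG Y-down with viewBox height 261.67, so y_svg = 261.67 − y_machine; X carries over. Every run uses S376, so all elements get stroke `#000000` (score).

Run 1: The run is open, so emit a `<polyline>` with points (Y-flipped): 21.02,81.15 26.40,57.95 42.55,45.16 69.48,42.79.

Run 2: The run is open, so emit a `<polyline>` with points (Y-flipped): 73.52,123.66 11.11,236.22.

Run 3: The run returns to its start, so emit a `<polygon>` with points (Y-flipped): 26.46,100.68 42.41,105.56 42.71,122.24 26.93,127.67 16.89,114.35.

<svg xmlns="http://www.w3.org/2000/svg" width="104.16mm" height="261.67mm" viewBox="0 0 104.16 261.67">
  <polyline points="21.02,81.15 26.40,57.95 42.55,45.16 69.48,42.79" fill="none" stroke="#000000"/>
  <polyline points="73.52,123.66 11.11,236.22" fill="none" stroke="#000000"/>
  <polygon points="26.46,100.68 42.41,105.56 42.71,122.24 26.93,127.67 16.89,114.35" fill="none" stroke="#000000"/>
</svg>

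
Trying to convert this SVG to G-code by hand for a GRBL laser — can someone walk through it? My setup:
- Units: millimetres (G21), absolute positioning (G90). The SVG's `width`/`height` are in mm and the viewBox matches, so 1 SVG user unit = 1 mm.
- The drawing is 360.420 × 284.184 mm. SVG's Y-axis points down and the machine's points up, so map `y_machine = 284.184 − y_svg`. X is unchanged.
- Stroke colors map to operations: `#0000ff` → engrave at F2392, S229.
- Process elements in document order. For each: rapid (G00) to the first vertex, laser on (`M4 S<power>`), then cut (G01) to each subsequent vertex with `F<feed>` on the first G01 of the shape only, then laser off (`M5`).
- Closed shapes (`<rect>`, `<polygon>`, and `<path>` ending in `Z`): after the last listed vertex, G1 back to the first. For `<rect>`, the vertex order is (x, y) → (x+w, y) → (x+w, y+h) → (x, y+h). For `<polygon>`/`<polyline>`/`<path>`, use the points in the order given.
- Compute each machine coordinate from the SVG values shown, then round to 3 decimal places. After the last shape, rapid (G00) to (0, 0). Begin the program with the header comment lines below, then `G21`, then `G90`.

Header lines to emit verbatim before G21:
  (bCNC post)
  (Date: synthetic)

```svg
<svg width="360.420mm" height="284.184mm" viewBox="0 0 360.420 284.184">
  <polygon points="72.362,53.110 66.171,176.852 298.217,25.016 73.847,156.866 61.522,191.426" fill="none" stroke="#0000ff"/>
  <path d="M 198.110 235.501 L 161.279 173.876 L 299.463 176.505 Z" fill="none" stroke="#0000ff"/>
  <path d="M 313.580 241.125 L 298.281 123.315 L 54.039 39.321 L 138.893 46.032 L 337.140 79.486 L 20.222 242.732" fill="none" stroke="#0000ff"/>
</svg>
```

viewBox `0 0 360.420 284.184` with mm width/height → 1 unit = 1 mm. Flip: y_m = 284.184 − y_svg.

**Shape 1** — `<polygon>` closed polygon, stroke `#0000ff` → engrave (S229, F2392). Machine vertices: (72.362,231.074) → (66.171,107.332) → (298.217,259.168) → (73.847,127.318) → (61.522,92.758) → (72.362,231.074). Closed: final G1 returns to the first vertex.

**Shape 2** — `<path>` closed polygon, stroke `#0000ff` → engrave (S229, F2392). Machine vertices: (198.110,48.683) → (161.279,110.308) → (299.463,107.679) → (198.110,48.683). Closed: final G1 returns to the first vertex.

**Shape 3** — `<path>` open polyline, stroke `#0000ff` → engrave (S229, F2392). Machine vertices: (313.580,43.059) → (298.281,160.869) → (54.039,244.863) → (138.893,238.152) → (337.140,204.698) → (20.222,41.452). Open path.

(bCNC post)
(Date: synthetic)
G21
G90
G00 X72.362 Y231.074
M4 S229
G01 X66.171 Y107.332 F2392
G01 X298.217 Y259.168
G01 X73.847 Y127.318
G01 X61.522 Y92.758
G01 X72.362 Y231.074
M5
G00 X198.110 Y48.683
M4 S229
G01 X161.279 Y110.308 F2392
G01 X299.463 Y107.679
G01 X198.110 Y48.683
M5
G00 X313.580 Y43.059
M4 S229
G01 X298.281 Y160.869 F2392
G01 X54.039 Y244.863
G01 X138.893 Y238.152
G01 X337.140 Y204.698
G01 X20.222 Y41.452
M5
G00 X0.000 Y0.000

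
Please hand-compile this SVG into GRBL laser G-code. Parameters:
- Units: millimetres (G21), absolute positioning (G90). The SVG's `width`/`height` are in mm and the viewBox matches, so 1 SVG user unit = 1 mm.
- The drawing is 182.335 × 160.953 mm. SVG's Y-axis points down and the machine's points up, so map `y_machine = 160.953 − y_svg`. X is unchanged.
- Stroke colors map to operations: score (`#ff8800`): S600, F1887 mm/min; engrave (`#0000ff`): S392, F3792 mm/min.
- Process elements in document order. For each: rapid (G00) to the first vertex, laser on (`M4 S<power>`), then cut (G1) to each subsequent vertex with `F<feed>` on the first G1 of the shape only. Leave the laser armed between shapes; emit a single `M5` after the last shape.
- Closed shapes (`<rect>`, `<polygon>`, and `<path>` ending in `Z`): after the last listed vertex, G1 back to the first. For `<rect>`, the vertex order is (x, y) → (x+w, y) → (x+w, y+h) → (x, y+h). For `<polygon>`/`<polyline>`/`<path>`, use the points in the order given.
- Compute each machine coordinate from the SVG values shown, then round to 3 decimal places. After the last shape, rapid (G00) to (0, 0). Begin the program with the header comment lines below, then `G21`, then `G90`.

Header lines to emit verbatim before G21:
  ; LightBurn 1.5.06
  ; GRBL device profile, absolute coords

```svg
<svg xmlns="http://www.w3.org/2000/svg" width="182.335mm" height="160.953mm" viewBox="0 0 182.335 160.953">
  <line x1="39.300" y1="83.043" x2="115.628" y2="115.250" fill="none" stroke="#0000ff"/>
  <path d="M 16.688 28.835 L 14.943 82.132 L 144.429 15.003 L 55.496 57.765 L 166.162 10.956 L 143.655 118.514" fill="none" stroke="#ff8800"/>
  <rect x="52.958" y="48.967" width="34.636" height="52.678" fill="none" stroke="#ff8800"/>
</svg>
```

; LightBurn 1.5.06
; GRBL device profile, absolute coords
G21
G90
G00 X39.300 Y77.910
M4 S392
G1 X115.628 Y45.703 F3792
G00 X16.688 Y132.118
M4 S600
G1 X14.943 Y78.821 F1887
G1 X144.429 Y145.950
G1 X55.496 Y103.188
G1 X166.162 Y149.997
G1 X143.655 Y42.439
G00 X52.958 Y111.986
M4 S600
G1 X87.594 Y111.986 F1887
G1 X87.594 Y59.308
G1 X52.958 Y59.308
G1 X52.958 Y111.986
M5
G00 X0.000 Y0.000

viewBox `0 0 182.335 160.953` with mm width/height → 1 unit = 1 mm. Flip: y_m = 160.953 − y_svg.

**Shape 1** — `<line>` line segment, stroke `#0000ff` → engrave (S392, F3792). Machine vertices: (39.300,77.910) → (115.628,45.703). Open path.

**Shape 2** — `<path>` open polyline, stroke `#ff8800` → score (S600, F1887). Machine vertices: (16.688,132.118) → (14.943,78.821) → (144.429,145.950) → (55.496,103.188) → (166.162,149.997) → (143.655,42.439). Open path.

**Shape 3** — `<rect>` rectangle, stroke `#ff8800` → score (S600, F1887). Machine vertices: (52.958,111.986) → (87.594,111.986) → (87.594,59.308) → (52.958,59.308) → (52.958,111.986). Closed: final G1 returns to the first vertex.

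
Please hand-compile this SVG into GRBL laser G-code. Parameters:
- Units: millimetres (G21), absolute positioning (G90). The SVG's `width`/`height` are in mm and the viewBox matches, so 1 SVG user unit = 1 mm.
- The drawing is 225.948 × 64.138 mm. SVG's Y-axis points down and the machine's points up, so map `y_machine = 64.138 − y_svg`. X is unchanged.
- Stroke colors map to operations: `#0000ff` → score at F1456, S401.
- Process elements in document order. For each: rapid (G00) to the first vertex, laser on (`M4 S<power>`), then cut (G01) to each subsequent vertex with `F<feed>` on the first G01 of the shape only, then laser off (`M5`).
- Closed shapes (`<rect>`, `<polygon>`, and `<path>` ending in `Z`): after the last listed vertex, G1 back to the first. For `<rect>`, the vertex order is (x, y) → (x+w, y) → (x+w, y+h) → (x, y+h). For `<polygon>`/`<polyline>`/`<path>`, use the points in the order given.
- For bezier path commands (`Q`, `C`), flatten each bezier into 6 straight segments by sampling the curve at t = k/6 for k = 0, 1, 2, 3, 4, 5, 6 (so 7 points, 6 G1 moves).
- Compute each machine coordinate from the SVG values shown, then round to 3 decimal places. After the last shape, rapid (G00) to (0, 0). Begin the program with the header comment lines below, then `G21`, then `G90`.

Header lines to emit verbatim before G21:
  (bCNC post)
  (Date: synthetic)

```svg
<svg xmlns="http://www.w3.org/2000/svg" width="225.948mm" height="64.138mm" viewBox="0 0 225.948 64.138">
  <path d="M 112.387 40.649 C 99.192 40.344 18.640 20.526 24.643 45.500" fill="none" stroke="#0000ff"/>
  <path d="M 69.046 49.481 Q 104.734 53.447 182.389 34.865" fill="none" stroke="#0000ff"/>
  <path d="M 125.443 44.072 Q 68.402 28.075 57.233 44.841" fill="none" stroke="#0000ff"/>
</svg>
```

(bCNC post)
(Date: synthetic)
G21
G90
G00 X112.387 Y23.489
M4 S401
G01 X100.889 Y24.970 F1456
G01 X82.440 Y27.917
G01 X61.316 Y30.543
G01 X41.791 Y31.063
G01 X28.142 Y27.690
G01 X24.643 Y18.638
M5
G00 X69.046 Y14.657
M4 S401
G01 X82.108 Y13.961 F1456
G01 X97.501 Y14.518
G01 X115.226 Y16.328
G01 X135.282 Y19.390
G01 X157.670 Y23.705
G01 X182.389 Y29.273
M5
G00 X125.443 Y20.066
M4 S401
G01 X107.704 Y24.488 F1456
G01 X92.513 Y27.090
G01 X79.870 Y27.872
G01 X69.776 Y26.834
G01 X62.230 Y23.976
G01 X57.233 Y19.297
M5
G00 X0.000 Y0.000

1 u = 1 mm; y_m = 64.138 − y.

[1] `<path>` cubic bezier, #0000ff→score S401 F1456: (112.387,23.489) → (100.889,24.970) → (82.440,27.917) → (61.316,30.543) → (41.791,31.063) → (28.142,27.690) → (24.643,18.638)

[2] `<path>` quadratic bezier, #0000ff→score S401 F1456: (69.046,14.657) → (82.108,13.961) → (97.501,14.518) → (115.226,16.328) → (135.282,19.390) → (157.670,23.705) → (182.389,29.273)

[3] `<path>` quadratic bezier, #0000ff→score S401 F1456: (125.443,20.066) → (107.704,24.488) → (92.513,27.090) → (79.870,27.872) → (69.776,26.834) → (62.230,23.976) → (57.233,19.297)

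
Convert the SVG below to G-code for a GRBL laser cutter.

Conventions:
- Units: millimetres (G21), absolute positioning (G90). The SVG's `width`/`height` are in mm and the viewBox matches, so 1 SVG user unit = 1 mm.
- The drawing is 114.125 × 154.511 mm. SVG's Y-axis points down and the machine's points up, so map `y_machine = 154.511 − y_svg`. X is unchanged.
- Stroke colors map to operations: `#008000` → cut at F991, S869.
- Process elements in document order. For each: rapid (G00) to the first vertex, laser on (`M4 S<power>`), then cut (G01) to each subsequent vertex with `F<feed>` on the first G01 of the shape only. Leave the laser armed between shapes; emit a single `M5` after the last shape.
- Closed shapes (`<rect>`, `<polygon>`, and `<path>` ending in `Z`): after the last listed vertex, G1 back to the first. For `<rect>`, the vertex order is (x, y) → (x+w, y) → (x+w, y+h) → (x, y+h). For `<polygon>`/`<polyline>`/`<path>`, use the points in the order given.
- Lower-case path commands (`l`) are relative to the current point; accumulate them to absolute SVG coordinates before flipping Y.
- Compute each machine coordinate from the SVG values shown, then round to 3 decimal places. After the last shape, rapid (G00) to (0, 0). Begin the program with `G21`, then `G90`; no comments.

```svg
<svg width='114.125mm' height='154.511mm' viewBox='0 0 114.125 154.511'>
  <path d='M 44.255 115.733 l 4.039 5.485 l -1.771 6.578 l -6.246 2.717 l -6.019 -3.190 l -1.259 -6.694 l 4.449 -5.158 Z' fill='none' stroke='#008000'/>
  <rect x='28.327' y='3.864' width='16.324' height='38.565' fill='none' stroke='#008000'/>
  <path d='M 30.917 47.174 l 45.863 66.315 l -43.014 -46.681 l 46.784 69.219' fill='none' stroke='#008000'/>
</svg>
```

viewBox `0 0 114.125 154.511` with mm width/height → 1 unit = 1 mm. Flip: y_m = 154.511 − y_svg.

**Shape 1** — `<path>` regular polygon, stroke `#008000` → cut (S869, F991). Machine vertices: (44.255,38.778) → (48.294,33.293) → (46.523,26.715) → (40.277,23.998) → (34.258,27.188) → (32.999,33.882) → (37.448,39.040) → (44.255,38.778). Closed: final G1 returns to the first vertex.

**Shape 2** — `<rect>` rectangle, stroke `#008000` → cut (S869, F991). Machine vertices: (28.327,150.647) → (44.651,150.647) → (44.651,112.082) → (28.327,112.082) → (28.327,150.647). Closed: final G1 returns to the first vertex.

**Shape 3** — `<path>` open polyline, stroke `#008000` → cut (S869, F991). Machine vertices: (30.917,107.337) → (76.780,41.022) → (33.766,87.703) → (80.550,18.484). Open path.

G21
G90
G00 X44.255 Y38.778
M4 S869
G01 X48.294 Y33.293 F991
G01 X46.523 Y26.715
G01 X40.277 Y23.998
G01 X34.258 Y27.188
G01 X32.999 Y33.882
G01 X37.448 Y39.040
G01 X44.255 Y38.778
G00 X28.327 Y150.647
M4 S869
G01 X44.651 Y150.647 F991
G01 X44.651 Y112.082
G01 X28.327 Y112.082
G01 X28.327 Y150.647
G00 X30.917 Y107.337
M4 S869
G01 X76.780 Y41.022 F991
G01 X33.766 Y87.703
G01 X80.550 Y18.484
M5
G00 X0.000 Y0.000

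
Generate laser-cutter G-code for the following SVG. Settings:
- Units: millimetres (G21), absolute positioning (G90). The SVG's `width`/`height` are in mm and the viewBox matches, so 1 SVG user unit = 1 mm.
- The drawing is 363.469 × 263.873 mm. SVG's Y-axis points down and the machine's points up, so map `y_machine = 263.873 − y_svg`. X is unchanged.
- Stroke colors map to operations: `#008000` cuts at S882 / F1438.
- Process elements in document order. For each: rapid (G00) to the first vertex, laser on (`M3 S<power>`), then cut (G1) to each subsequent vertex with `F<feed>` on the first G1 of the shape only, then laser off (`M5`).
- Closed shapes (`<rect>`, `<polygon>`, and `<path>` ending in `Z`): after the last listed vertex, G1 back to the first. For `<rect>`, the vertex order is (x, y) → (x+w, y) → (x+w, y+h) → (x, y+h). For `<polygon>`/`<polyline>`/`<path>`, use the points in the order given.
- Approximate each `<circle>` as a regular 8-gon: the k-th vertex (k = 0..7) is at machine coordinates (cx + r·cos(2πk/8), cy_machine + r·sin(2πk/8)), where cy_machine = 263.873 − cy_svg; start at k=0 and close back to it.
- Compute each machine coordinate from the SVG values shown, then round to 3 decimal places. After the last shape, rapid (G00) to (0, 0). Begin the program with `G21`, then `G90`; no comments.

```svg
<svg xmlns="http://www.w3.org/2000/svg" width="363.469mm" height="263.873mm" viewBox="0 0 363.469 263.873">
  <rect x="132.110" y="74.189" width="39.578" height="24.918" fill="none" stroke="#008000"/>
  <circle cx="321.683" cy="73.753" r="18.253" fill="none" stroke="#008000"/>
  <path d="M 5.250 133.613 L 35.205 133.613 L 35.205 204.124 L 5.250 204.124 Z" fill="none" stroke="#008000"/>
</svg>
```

G21
G90
G00 X132.110 Y189.684
M3 S882
G1 X171.688 Y189.684 F1438
G1 X171.688 Y164.766
G1 X132.110 Y164.766
G1 X132.110 Y189.684
M5
G00 X339.936 Y190.120
M3 S882
G1 X334.590 Y203.027 F1438
G1 X321.683 Y208.373
G1 X308.776 Y203.027
G1 X303.430 Y190.120
G1 X308.776 Y177.213
G1 X321.683 Y171.867
G1 X334.590 Y177.213
G1 X339.936 Y190.120
M5
G00 X5.250 Y130.260
M3 S882
G1 X35.205 Y130.260 F1438
G1 X35.205 Y59.749
G1 X5.250 Y59.749
G1 X5.250 Y130.260
M5
G00 X0.000 Y0.000

viewBox `0 0 363.469 263.873` with mm width/height → 1 unit = 1 mm. Flip: y_m = 263.873 − y_svg.

**Shape 1** — `<rect>` rectangle, stroke `#008000` → cut (S882, F1438). Machine vertices: (132.110,189.684) → (171.688,189.684) → (171.688,164.766) → (132.110,164.766) → (132.110,189.684). Closed: final G1 returns to the first vertex.

**Shape 2** — `<circle>` circle, stroke `#008000` → cut (S882, F1438). Machine vertices: (339.936,190.120) → (334.590,203.027) → (321.683,208.373) → (308.776,203.027) → (303.430,190.120) → (308.776,177.213) → (321.683,171.867) → (334.590,177.213) → (339.936,190.120). Closed: final G1 returns to the first vertex.

**Shape 3** — `<path>` rectangle, stroke `#008000` → cut (S882, F1438). Machine vertices: (5.250,130.260) → (35.205,130.260) → (35.205,59.749) → (5.250,59.749) → (5.250,130.260). Closed: final G1 returns to the first vertex.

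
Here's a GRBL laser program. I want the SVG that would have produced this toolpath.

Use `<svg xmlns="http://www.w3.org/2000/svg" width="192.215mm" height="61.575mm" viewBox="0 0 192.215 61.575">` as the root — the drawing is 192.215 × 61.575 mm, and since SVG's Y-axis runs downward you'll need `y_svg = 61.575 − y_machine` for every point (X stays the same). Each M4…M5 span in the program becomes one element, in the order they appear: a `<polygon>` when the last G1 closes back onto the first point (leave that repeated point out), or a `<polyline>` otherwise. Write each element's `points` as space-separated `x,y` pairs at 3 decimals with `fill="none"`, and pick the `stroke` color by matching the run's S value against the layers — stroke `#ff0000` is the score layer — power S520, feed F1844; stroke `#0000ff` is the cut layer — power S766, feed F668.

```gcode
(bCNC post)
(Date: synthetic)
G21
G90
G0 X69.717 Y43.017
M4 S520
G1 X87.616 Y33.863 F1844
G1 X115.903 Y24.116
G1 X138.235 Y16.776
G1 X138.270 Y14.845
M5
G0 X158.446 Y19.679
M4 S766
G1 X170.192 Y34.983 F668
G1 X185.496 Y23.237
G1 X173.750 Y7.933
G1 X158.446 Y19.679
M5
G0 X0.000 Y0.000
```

<svg xmlns="http://www.w3.org/2000/svg" width="192.215mm" height="61.575mm" viewBox="0 0 192.215 61.575">
  <polyline points="69.717,18.558 87.616,27.712 115.903,37.459 138.235,44.799 138.270,46.730" fill="none" stroke="#ff0000"/>
  <polygon points="158.446,41.896 170.192,26.592 185.496,38.338 173.750,53.642" fill="none" stroke="#0000ff"/>
</svg>

Machine Y-up, SVG Y-down with viewBox height 61.575, so y_svg = 61.575 − y_machine; X carries over.

Run 1: S520 ⇒ score layer `#ff0000`. The run is open, so emit a `<polyline>` with points (Y-flipped): 69.717,18.558 87.616,27.712 115.903,37.459 138.235,44.799 138.270,46.730.

Run 2: the run's S766 means `#0000ff` (cut). The run returns to its start, so emit a `<polygon>` with points (Y-flipped): 158.446,41.896 170.192,26.592 185.496,38.338 173.750,53.642.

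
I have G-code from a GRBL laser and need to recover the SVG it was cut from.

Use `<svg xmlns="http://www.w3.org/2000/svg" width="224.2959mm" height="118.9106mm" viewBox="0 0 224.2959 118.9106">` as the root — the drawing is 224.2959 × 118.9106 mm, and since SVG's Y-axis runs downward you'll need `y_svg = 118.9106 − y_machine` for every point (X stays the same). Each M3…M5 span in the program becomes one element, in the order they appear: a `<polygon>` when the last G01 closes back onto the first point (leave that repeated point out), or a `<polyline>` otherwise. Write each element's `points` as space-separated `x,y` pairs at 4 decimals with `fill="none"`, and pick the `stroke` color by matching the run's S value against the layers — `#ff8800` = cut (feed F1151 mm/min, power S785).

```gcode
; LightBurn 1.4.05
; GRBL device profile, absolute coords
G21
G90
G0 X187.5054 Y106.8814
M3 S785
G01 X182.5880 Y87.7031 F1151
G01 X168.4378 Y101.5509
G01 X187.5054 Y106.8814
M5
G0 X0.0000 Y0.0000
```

<svg xmlns="http://www.w3.org/2000/svg" width="224.2959mm" height="118.9106mm" viewBox="0 0 224.2959 118.9106">
  <polygon points="187.5054,12.0292 182.5880,31.2075 168.4378,17.3597" fill="none" stroke="#ff8800"/>
</svg>

Each laser-on run becomes one SVG element. Flip Y back into SVG space with y_svg = 118.9106 − y_machine. Every run uses S785, so all elements get stroke `#ff8800` (cut).

Run 1: The run returns to its start, so emit a `<polygon>` with points (Y-flipped): 187.5054,12.0292 182.5880,31.2075 168.4378,17.3597.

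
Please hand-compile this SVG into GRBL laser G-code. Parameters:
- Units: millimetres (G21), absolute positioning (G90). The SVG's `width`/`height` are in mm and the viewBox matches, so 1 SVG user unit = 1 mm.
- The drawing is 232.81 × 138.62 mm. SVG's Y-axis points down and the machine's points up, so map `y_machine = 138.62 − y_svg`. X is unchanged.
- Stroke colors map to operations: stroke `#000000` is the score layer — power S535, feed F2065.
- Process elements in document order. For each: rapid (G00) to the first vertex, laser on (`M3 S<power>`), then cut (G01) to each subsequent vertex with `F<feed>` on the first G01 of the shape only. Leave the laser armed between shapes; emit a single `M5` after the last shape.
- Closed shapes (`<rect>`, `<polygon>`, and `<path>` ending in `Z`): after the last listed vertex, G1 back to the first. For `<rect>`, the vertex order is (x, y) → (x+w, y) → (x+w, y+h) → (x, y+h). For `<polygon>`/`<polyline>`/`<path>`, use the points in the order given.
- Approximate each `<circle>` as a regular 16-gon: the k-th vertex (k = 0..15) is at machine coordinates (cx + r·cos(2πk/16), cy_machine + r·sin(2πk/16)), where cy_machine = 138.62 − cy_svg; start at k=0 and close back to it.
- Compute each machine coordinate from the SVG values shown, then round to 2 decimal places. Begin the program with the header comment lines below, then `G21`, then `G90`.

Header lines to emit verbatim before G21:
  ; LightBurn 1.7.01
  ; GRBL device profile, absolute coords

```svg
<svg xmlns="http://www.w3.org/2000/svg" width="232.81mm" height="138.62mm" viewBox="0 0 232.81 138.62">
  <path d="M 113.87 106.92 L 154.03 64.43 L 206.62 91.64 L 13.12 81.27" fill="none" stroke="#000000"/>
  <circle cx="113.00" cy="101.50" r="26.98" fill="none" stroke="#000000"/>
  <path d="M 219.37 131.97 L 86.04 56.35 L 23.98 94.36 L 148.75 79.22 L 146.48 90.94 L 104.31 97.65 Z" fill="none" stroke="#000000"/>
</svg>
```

1 u = 1 mm; y_m = 138.62 − y.

[1] `<path>` open polyline, #000000→score S535 F2065: (113.87,31.70) → (154.03,74.19) → (206.62,46.98) → (13.12,57.35)

[2] `<circle>` circle, #000000→score S535 F2065: (139.98,37.12) → (137.93,47.44) → (132.08,56.20) → (123.32,62.05) → (113.00,64.10) → (102.68,62.05) → (93.92,56.20) → (88.07,47.44) → (86.02,37.12) → (88.07,26.80) → (93.92,18.04) → (102.68,12.19) → (113.00,10.14) → (123.32,12.19) → (132.08,18.04) → (137.93,26.80) → (139.98,37.12) (closed)

[3] `<path>` closed polygon, #000000→score S535 F2065: (219.37,6.65) → (86.04,82.27) → (23.98,44.26) → (148.75,59.40) → (146.48,47.68) → (104.31,40.97) → (219.37,6.65) (closed)

; LightBurn 1.7.01
; GRBL device profile, absolute coords
G21
G90
G00 X113.87 Y31.70
M3 S535
G01 X154.03 Y74.19 F2065
G01 X206.62 Y46.98
G01 X13.12 Y57.35
G00 X139.98 Y37.12
M3 S535
G01 X137.93 Y47.44 F2065
G01 X132.08 Y56.20
G01 X123.32 Y62.05
G01 X113.00 Y64.10
G01 X102.68 Y62.05
G01 X93.92 Y56.20
G01 X88.07 Y47.44
G01 X86.02 Y37.12
G01 X88.07 Y26.80
G01 X93.92 Y18.04
G01 X102.68 Y12.19
G01 X113.00 Y10.14
G01 X123.32 Y12.19
G01 X132.08 Y18.04
G01 X137.93 Y26.80
G01 X139.98 Y37.12
G00 X219.37 Y6.65
M3 S535
G01 X86.04 Y82.27 F2065
G01 X23.98 Y44.26
G01 X148.75 Y59.40
G01 X146.48 Y47.68
G01 X104.31 Y40.97
G01 X219.37 Y6.65
M5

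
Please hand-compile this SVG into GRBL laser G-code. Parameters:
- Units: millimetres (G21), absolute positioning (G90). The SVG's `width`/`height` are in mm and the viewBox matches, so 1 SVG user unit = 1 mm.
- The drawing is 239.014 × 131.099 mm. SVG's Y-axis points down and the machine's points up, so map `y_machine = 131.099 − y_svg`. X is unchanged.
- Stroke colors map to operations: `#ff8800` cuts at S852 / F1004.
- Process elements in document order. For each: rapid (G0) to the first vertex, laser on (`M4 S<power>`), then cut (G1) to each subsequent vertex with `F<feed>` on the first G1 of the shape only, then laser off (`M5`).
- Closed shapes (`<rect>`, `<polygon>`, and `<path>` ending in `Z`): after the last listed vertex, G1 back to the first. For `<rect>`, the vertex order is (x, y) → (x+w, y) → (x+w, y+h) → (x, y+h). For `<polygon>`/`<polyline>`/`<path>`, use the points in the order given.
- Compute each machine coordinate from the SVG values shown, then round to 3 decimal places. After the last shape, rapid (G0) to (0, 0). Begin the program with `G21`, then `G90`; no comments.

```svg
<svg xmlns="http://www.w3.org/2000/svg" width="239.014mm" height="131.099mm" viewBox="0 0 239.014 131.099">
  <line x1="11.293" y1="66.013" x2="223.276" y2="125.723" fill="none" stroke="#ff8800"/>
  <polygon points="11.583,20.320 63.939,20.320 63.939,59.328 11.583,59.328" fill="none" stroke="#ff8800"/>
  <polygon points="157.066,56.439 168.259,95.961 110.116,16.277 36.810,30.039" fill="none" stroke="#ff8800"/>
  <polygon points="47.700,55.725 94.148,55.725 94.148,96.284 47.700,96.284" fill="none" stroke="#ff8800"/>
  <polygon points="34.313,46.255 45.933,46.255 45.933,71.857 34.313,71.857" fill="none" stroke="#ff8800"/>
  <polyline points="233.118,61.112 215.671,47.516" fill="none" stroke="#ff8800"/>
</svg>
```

G21
G90
G0 X11.293 Y65.086
M4 S852
G1 X223.276 Y5.376 F1004
M5
G0 X11.583 Y110.779
M4 S852
G1 X63.939 Y110.779 F1004
G1 X63.939 Y71.771
G1 X11.583 Y71.771
G1 X11.583 Y110.779
M5
G0 X157.066 Y74.660
M4 S852
G1 X168.259 Y35.138 F1004
G1 X110.116 Y114.822
G1 X36.810 Y101.060
G1 X157.066 Y74.660
M5
G0 X47.700 Y75.374
M4 S852
G1 X94.148 Y75.374 F1004
G1 X94.148 Y34.815
G1 X47.700 Y34.815
G1 X47.700 Y75.374
M5
G0 X34.313 Y84.844
M4 S852
G1 X45.933 Y84.844 F1004
G1 X45.933 Y59.242
G1 X34.313 Y59.242
G1 X34.313 Y84.844
M5
G0 X233.118 Y69.987
M4 S852
G1 X215.671 Y83.583 F1004
M5
G0 X0.000 Y0.000

Since the viewBox matches the mm dimensions, user units are millimetres directly. The only transform is the Y-flip y_m = 131.099 − y_svg.

Shape 1 is a line segment drawn with `<line>`. Its stroke #ff8800 means cut at S852, F1004. After flipping Y the toolpath is (11.293,65.086) → (223.276,5.376).

Shape 2 is a rectangle drawn with `<polygon>`. Its stroke #ff8800 means cut at S852, F1004. After flipping Y the toolpath is (11.583,110.779) → (63.939,110.779) → (63.939,71.771) → (11.583,71.771) → (11.583,110.779), returning to the start.

Shape 3 is a closed polygon drawn with `<polygon>`. Its stroke #ff8800 means cut at S852, F1004. After flipping Y the toolpath is (157.066,74.660) → (168.259,35.138) → (110.116,114.822) → (36.810,101.060) → (157.066,74.660), returning to the start.

Shape 4 is a rectangle drawn with `<polygon>`. Its stroke #ff8800 means cut at S852, F1004. After flipping Y the toolpath is (47.700,75.374) → (94.148,75.374) → (94.148,34.815) → (47.700,34.815) → (47.700,75.374), returning to the start.

Shape 5 is a rectangle drawn with `<polygon>`. Its stroke #ff8800 means cut at S852, F1004. After flipping Y the toolpath is (34.313,84.844) → (45.933,84.844) → (45.933,59.242) → (34.313,59.242) → (34.313,84.844), returning to the start.

Shape 6 is a line segment drawn with `<polyline>`. Its stroke #ff8800 means cut at S852, F1004. After flipping Y the toolpath is (233.118,69.987) → (215.671,83.583).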